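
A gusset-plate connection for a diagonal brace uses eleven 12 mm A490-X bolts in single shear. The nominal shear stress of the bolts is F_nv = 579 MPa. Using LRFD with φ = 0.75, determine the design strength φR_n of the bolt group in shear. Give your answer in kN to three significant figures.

540 kN

A_b = π × 12² / 4 = 113.1 mm².
R_n = F_nv · A_b · n · n_s = 579 × 113.1 × 11 × 1 / 1000 = 720.3 kN.
Design strength φR_n = 0.75 × 720.3 = 540 kN.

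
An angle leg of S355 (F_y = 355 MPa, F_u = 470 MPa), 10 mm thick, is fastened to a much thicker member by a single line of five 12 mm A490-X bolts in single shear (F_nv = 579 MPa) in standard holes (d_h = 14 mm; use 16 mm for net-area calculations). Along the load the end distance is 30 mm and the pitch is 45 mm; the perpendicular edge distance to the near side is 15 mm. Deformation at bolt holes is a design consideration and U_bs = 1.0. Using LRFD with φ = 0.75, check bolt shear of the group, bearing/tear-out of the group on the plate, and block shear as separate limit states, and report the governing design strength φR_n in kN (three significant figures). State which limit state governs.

246 kN (bolt shear governs)

Bolt shear: A_b = π·12²/4 = 113.1 mm²; R_n = 579 × 113.1 × 5 × 1 / 1000 = 327.4 kN → 0.75 × 327.4 = 246 kN.
Bearing: edge l_c = 23, r_n = 129.7 kN; interior l_c = 31, r_n = 135.4 kN; R_n = 129.7 + 4·135.4 = 671.2 kN → 503 kN.
Block shear: A_gv = 2100, A_nv = 1380, A_nt = 70 mm²; R_n = min(0.6F_uA_nv, 0.6F_yA_gv) + U_bs·F_u·A_nt = 422.1 kN → 317 kN.
Bolt shear governs: 246 kN.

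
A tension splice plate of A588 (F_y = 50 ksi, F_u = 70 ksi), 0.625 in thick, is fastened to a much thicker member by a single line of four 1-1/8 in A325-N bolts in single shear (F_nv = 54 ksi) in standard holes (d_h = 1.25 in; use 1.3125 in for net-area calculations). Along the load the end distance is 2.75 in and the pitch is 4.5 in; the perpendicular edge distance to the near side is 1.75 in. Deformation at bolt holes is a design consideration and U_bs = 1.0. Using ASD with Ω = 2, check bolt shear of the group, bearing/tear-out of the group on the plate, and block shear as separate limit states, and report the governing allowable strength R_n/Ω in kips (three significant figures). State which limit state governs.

107 kips (bolt shear governs)

Bolt shear: A_b = π·1.125²/4 = 0.994 in²; R_n = 54 × 0.994 × 4 × 1 = 214.7 kips → 214.7 / 2 = 107 kips.
Bearing: edge l_c = 2.125, r_n = 111.6 kips; interior l_c = 3.25, r_n = 118.1 kips; R_n = 111.6 + 3·118.1 = 465.9 kips → 233 kips.
Block shear: A_gv = 10.16, A_nv = 7.285, A_nt = 0.6836 in²; R_n = min(0.6F_uA_nv, 0.6F_yA_gv) + U_bs·F_u·A_nt = 352.5 kips → 176 kips.
Bolt shear governs: 107 kips.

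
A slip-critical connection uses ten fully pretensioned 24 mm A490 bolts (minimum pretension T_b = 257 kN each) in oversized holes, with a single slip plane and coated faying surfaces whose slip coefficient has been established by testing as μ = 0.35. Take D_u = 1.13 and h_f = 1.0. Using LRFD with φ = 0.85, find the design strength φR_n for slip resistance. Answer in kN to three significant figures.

R_n = μ · D_u · h_f · T_b · n_s · n_b = 0.35 × 1.13 × 1.0 × 257 × 1 × 10 = 1016 kN.
Design strength φR_n = 0.85 × 1016 = 864 kN.

864 kN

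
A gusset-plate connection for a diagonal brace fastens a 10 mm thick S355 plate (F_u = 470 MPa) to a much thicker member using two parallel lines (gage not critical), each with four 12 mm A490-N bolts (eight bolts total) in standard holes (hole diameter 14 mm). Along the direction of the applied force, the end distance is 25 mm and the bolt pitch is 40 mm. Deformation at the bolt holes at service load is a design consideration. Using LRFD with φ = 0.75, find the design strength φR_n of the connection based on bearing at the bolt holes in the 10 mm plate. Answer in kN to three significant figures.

Per bolt r_n = 1.2 l_c t F_u ≤ 2.4 d t F_u; upper limit = 2.4 × 12 × 10 × 470 / 1000 = 135.4 kN.
Edge bolt: l_c = 25 − 14/2 = 18 mm → 1.2 × 18 × 10 × 470 / 1000 = 101.5 → r_n = 101.5 kN.
Interior bolts: l_c = 40 − 14 = 26 mm → 1.2 × 26 × 10 × 470 / 1000 = 146.6 → r_n = 135.4 kN.
R_n = 2 × 101.5 + 6 × 135.4 = 1015 kN.
Design strength φR_n = 0.75 × 1015 = 761 kN.

761 kN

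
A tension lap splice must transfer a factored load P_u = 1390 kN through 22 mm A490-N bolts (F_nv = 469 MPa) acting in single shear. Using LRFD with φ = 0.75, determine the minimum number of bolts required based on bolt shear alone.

A_b = π·22²/4 = 380.1 mm².
Per-bolt design strength φR_n = 0.75 × 469 × 380.1 × 1 / 1000 = 133.7 kN.
n ≥ 1390 / 133.7 = 10.4 → use 11 bolts.

11 bolts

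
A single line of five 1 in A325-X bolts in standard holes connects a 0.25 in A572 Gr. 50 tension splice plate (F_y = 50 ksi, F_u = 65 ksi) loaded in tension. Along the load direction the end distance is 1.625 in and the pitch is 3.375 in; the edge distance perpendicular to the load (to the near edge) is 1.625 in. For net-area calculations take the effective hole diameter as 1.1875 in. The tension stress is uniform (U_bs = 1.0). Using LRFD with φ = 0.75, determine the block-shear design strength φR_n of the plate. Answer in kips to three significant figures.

Shear plane L_v = 1.625 + 4·3.375 = 15.12 in; A_gv = 15.12 × 0.25 = 3.781 in².
A_nv = (15.12 − 4.5·1.1875) × 0.25 = 2.445 in².
A_nt = (1.625 − 0.5·1.1875) × 0.25 = 0.2578 in².
0.6 F_u A_nv = 95.37 kips; 0.6 F_y A_gv = 113.4 kips → shear rupture governs the shear term.
R_n = 95.37 + 1.0 × 65 × 0.2578 = 112.1 kips.
Design strength φR_n = 0.75 × 112.1 = 84.1 kips.

84.1 kips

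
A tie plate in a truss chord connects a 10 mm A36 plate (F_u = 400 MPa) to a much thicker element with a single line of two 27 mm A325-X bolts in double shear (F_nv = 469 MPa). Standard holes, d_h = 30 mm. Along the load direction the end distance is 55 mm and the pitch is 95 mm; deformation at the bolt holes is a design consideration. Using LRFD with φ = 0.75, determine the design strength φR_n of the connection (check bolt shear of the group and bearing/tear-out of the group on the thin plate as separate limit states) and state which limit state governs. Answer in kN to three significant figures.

Bolt shear: A_b = π·27²/4 = 572.6 mm²; R_n = 469 × 572.6 × 2 × 2 / 1000 = 1074 kN → 0.75 × 1074 = 806 kN.
Bearing (1.2 l_c t F_u ≤ 2.4 d t F_u): upper limit = 2.4·27·10·400 / 1000 = 259.2 kN.
  Edge l_c = 55 − 30/2 = 40 → r_n = 192 kN; interior l_c = 95 − 30 = 65 → r_n = 259.2 kN.
  R_n,bearing = 1·192 + 1·259.2 = 451.2 kN → 0.75 × 451.2 = 338 kN.
Bearing governs: 338 kN.

338 kN (bearing governs)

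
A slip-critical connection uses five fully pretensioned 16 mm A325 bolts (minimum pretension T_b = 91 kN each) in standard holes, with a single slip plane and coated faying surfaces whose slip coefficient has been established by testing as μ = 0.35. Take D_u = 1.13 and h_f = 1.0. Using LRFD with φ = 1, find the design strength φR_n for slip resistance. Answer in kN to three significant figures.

R_n = μ · D_u · h_f · T_b · n_s · n_b = 0.35 × 1.13 × 1.0 × 91 × 1 × 5 = 180 kN.
Design strength φR_n = 1 × 180 = 180 kN.

180 kN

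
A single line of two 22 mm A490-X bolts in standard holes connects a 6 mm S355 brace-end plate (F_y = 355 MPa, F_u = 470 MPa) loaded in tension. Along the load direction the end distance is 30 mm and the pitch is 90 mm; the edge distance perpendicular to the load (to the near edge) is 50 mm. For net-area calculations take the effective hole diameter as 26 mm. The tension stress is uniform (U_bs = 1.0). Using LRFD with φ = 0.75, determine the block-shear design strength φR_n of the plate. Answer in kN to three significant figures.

181 kN

Shear plane L_v = 30 + 1·90 = 120 mm; A_gv = 120 × 6 = 720 mm².
A_nv = (120 − 1.5·26) × 6 = 486 mm².
A_nt = (50 − 0.5·26) × 6 = 222 mm².
0.6 F_u A_nv = 137.1 kN; 0.6 F_y A_gv = 153.4 kN → shear rupture governs the shear term.
R_n = 137.1 + 1.0 × 470 × 222 / 1000 = 241.4 kN.
Design strength φR_n = 0.75 × 241.4 = 181 kN.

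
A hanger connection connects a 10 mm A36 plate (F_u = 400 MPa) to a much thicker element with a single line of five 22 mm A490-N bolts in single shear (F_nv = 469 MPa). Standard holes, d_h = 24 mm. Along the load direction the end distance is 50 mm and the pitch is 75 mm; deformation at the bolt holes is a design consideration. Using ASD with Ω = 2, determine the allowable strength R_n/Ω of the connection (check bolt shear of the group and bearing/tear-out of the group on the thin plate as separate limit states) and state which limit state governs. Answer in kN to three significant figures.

Bolt shear: A_b = π·22²/4 = 380.1 mm²; R_n = 469 × 380.1 × 5 × 1 / 1000 = 891.4 kN → 891.4 / 2 = 446 kN.
Bearing (1.2 l_c t F_u ≤ 2.4 d t F_u): upper limit = 2.4·22·10·400 / 1000 = 211.2 kN.
  Edge l_c = 50 − 24/2 = 38 → r_n = 182.4 kN; interior l_c = 75 − 24 = 51 → r_n = 211.2 kN.
  R_n,bearing = 1·182.4 + 4·211.2 = 1027 kN → 1027 / 2 = 514 kN.
Bolt shear governs: 446 kN.

446 kN (bolt shear governs)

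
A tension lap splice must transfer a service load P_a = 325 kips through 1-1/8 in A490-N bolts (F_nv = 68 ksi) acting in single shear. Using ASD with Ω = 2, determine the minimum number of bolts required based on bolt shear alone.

10 bolts

A_b = π·1.125²/4 = 0.994 in².
Per-bolt allowable strength R_n/Ω = 68 × 0.994 × 1 / 2 = 33.8 kips.
n ≥ 325 / 33.8 = 9.616 → use 10 bolts.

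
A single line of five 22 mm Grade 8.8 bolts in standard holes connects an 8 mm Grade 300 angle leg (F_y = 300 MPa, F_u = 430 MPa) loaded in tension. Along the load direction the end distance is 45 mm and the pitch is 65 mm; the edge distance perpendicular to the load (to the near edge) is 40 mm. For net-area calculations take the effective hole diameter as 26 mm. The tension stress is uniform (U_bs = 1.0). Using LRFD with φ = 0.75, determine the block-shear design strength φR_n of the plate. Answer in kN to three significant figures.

Shear plane L_v = 45 + 4·65 = 305 mm; A_gv = 305 × 8 = 2440 mm².
A_nv = (305 − 4.5·26) × 8 = 1504 mm².
A_nt = (40 − 0.5·26) × 8 = 216 mm².
0.6 F_u A_nv = 388 kN; 0.6 F_y A_gv = 439.2 kN → shear rupture governs the shear term.
R_n = 388 + 1.0 × 430 × 216 / 1000 = 480.9 kN.
Design strength φR_n = 0.75 × 480.9 = 361 kN.

361 kN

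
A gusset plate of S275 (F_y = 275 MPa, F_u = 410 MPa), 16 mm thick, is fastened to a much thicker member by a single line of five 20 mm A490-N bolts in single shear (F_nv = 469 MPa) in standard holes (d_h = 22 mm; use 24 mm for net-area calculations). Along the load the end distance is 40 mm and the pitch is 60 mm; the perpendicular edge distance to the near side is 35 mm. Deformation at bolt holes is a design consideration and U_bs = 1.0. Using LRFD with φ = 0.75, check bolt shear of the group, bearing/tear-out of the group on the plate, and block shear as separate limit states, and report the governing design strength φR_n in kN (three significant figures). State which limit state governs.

Bolt shear: A_b = π·20²/4 = 314.2 mm²; R_n = 469 × 314.2 × 5 × 1 / 1000 = 736.7 kN → 0.75 × 736.7 = 553 kN.
Bearing: edge l_c = 29, r_n = 228.3 kN; interior l_c = 38, r_n = 299.1 kN; R_n = 228.3 + 4·299.1 = 1425 kN → 1070 kN.
Block shear: A_gv = 4480, A_nv = 2752, A_nt = 368 mm²; R_n = min(0.6F_uA_nv, 0.6F_yA_gv) + U_bs·F_u·A_nt = 827.9 kN → 621 kN.
Bolt shear governs: 553 kN.

553 kN (bolt shear governs)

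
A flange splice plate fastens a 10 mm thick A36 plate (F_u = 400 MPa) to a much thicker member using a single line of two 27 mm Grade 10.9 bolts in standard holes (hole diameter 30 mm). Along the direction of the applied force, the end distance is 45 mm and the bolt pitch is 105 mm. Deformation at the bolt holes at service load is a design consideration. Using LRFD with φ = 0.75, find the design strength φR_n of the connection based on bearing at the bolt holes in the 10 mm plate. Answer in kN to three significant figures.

Per bolt r_n = 1.2 l_c t F_u ≤ 2.4 d t F_u; upper limit = 2.4 × 27 × 10 × 400 / 1000 = 259.2 kN.
Edge bolt: l_c = 45 − 30/2 = 30 mm → 1.2 × 30 × 10 × 400 / 1000 = 144 → r_n = 144 kN.
Interior bolts: l_c = 105 − 30 = 75 mm → 1.2 × 75 × 10 × 400 / 1000 = 360 → r_n = 259.2 kN.
R_n = 1 × 144 + 1 × 259.2 = 403.2 kN.
Design strength φR_n = 0.75 × 403.2 = 302 kN.

302 kN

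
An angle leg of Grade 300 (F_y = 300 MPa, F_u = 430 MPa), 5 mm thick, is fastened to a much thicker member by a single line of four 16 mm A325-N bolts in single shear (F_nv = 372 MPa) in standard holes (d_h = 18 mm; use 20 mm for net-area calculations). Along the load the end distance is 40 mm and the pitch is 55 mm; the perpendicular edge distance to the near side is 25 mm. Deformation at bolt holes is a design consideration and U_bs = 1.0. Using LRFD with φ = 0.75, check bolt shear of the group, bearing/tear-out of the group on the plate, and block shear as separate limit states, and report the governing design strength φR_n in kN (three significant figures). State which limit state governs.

Bolt shear: A_b = π·16²/4 = 201.1 mm²; R_n = 372 × 201.1 × 4 × 1 / 1000 = 299.2 kN → 0.75 × 299.2 = 224 kN.
Bearing: edge l_c = 31, r_n = 79.98 kN; interior l_c = 37, r_n = 82.56 kN; R_n = 79.98 + 3·82.56 = 327.7 kN → 246 kN.
Block shear: A_gv = 1025, A_nv = 675, A_nt = 75 mm²; R_n = min(0.6F_uA_nv, 0.6F_yA_gv) + U_bs·F_u·A_nt = 206.4 kN → 155 kN.
Block shear governs: 155 kN.

155 kN (block shear governs)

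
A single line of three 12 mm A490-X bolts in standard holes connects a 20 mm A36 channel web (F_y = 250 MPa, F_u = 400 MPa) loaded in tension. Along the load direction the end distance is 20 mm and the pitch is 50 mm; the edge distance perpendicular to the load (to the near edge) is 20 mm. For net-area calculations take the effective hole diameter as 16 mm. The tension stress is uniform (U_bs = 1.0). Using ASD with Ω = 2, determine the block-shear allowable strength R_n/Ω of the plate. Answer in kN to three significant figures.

Shear plane L_v = 20 + 2·50 = 120 mm; A_gv = 120 × 20 = 2400 mm².
A_nv = (120 − 2.5·16) × 20 = 1600 mm².
A_nt = (20 − 0.5·16) × 20 = 240 mm².
0.6 F_u A_nv = 384 kN; 0.6 F_y A_gv = 360 kN → shear yielding governs the shear term.
R_n = 360 + 1.0 × 400 × 240 / 1000 = 456 kN.
Allowable strength R_n/Ω = 456 / 2 = 228 kN.

228 kN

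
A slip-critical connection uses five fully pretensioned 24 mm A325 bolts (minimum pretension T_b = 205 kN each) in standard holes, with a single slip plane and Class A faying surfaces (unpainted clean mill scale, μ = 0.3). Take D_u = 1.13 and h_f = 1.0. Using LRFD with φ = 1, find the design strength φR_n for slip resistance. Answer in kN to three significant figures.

347 kN

R_n = μ · D_u · h_f · T_b · n_s · n_b = 0.3 × 1.13 × 1.0 × 205 × 1 × 5 = 347.5 kN.
Design strength φR_n = 1 × 347.5 = 347 kN.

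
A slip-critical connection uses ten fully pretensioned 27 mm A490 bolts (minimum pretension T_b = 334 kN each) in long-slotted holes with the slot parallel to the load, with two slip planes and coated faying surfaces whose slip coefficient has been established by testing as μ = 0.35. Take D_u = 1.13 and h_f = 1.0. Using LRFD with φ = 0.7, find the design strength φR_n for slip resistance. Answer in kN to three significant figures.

R_n = μ · D_u · h_f · T_b · n_s · n_b = 0.35 × 1.13 × 1.0 × 334 × 2 × 10 = 2642 kN.
Design strength φR_n = 0.7 × 2642 = 1850 kN.

1850 kN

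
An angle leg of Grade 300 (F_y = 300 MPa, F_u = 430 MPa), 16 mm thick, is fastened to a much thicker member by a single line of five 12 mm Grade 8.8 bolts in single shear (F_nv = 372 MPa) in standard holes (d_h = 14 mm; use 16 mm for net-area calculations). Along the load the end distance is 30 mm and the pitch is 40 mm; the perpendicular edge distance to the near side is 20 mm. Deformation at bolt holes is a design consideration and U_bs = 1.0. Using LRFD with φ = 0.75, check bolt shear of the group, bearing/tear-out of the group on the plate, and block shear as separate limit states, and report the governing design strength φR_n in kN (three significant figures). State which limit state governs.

158 kN (bolt shear governs)

Bolt shear: A_b = π·12²/4 = 113.1 mm²; R_n = 372 × 113.1 × 5 × 1 / 1000 = 210.4 kN → 0.75 × 210.4 = 158 kN.
Bearing: edge l_c = 23, r_n = 189.9 kN; interior l_c = 26, r_n = 198.1 kN; R_n = 189.9 + 4·198.1 = 982.5 kN → 737 kN.
Block shear: A_gv = 3040, A_nv = 1888, A_nt = 192 mm²; R_n = min(0.6F_uA_nv, 0.6F_yA_gv) + U_bs·F_u·A_nt = 569.7 kN → 427 kN.
Bolt shear governs: 158 kN.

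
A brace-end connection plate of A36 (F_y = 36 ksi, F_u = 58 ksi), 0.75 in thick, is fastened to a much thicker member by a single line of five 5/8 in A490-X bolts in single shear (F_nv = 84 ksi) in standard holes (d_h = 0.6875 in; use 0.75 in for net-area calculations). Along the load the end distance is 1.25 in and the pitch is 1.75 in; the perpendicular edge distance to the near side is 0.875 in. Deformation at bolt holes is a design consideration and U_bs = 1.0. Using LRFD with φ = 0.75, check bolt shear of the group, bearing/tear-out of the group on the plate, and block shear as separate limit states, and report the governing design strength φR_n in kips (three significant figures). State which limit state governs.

Bolt shear: A_b = π·0.625²/4 = 0.3068 in²; R_n = 84 × 0.3068 × 5 × 1 = 128.9 kips → 0.75 × 128.9 = 96.6 kips.
Bearing: edge l_c = 0.9062, r_n = 47.31 kips; interior l_c = 1.062, r_n = 55.46 kips; R_n = 47.31 + 4·55.46 = 269.2 kips → 202 kips.
Block shear: A_gv = 6.188, A_nv = 3.656, A_nt = 0.375 in²; R_n = min(0.6F_uA_nv, 0.6F_yA_gv) + U_bs·F_u·A_nt = 149 kips → 112 kips.
Bolt shear governs: 96.6 kips.

96.6 kips (bolt shear governs)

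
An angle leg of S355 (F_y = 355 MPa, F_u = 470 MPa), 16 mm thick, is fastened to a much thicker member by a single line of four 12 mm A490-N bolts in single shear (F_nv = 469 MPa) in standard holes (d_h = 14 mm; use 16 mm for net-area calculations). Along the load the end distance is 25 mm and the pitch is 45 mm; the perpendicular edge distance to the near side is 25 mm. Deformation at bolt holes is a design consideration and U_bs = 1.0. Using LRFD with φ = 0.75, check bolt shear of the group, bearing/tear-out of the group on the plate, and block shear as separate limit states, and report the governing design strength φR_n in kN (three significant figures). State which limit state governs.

159 kN (bolt shear governs)

Bolt shear: A_b = π·12²/4 = 113.1 mm²; R_n = 469 × 113.1 × 4 × 1 / 1000 = 212.2 kN → 0.75 × 212.2 = 159 kN.
Bearing: edge l_c = 18, r_n = 162.4 kN; interior l_c = 31, r_n = 216.6 kN; R_n = 162.4 + 3·216.6 = 812.2 kN → 609 kN.
Block shear: A_gv = 2560, A_nv = 1664, A_nt = 272 mm²; R_n = min(0.6F_uA_nv, 0.6F_yA_gv) + U_bs·F_u·A_nt = 597.1 kN → 448 kN.
Bolt shear governs: 159 kN.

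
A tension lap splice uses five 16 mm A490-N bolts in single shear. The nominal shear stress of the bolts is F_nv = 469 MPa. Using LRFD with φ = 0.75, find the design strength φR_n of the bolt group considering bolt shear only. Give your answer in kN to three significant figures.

354 kN

A_b = π × 16² / 4 = 201.1 mm².
R_n = F_nv · A_b · n · n_s = 469 × 201.1 × 5 × 1 / 1000 = 471.5 kN.
Design strength φR_n = 0.75 × 471.5 = 354 kN.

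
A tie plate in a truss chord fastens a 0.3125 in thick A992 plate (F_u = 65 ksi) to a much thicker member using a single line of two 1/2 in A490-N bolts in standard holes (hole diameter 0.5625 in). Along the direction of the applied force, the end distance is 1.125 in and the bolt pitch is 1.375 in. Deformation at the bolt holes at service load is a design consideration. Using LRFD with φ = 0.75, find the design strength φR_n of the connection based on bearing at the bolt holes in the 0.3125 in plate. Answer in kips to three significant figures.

Per bolt r_n = 1.2 l_c t F_u ≤ 2.4 d t F_u; upper limit = 2.4 × 0.5 × 0.3125 × 65 = 24.38 kips.
Edge bolt: l_c = 1.125 − 0.5625/2 = 0.8438 in → 1.2 × 0.8438 × 0.3125 × 65 = 20.57 → r_n = 20.57 kips.
Interior bolts: l_c = 1.375 − 0.5625 = 0.8125 in → 1.2 × 0.8125 × 0.3125 × 65 = 19.8 → r_n = 19.8 kips.
R_n = 1 × 20.57 + 1 × 19.8 = 40.37 kips.
Design strength φR_n = 0.75 × 40.37 = 30.3 kips.

30.3 kips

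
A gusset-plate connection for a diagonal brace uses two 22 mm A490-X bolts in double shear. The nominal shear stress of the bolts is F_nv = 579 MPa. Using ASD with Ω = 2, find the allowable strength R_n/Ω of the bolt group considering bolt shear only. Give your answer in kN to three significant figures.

A_b = π × 22² / 4 = 380.1 mm².
R_n = F_nv · A_b · n · n_s = 579 × 380.1 × 2 × 2 / 1000 = 880.4 kN.
Allowable strength R_n/Ω = 880.4 / 2 = 440 kN.

440 kN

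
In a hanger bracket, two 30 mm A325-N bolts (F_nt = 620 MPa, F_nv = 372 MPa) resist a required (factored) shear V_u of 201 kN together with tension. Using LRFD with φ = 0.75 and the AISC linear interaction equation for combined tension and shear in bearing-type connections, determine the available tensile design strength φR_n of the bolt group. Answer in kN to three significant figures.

520 kN

A_b = π·30²/4 = 706.9 mm²; f_rv = 201 × 1000 / (2 × 706.9) = 142.2 MPa.
F'_nt = 1.3 F_nt − (F_nt / φF_nv) f_rv = 1.3·620 − (620/(0.75·372))·142.2 = 490 MPa, capped at F_nt → F'_nt = 490 MPa.
R_n = F'_nt · A_b · n = 490 × 706.9 × 2 / 1000 = 692.8 kN.
Design strength φR_n = 0.75 × 692.8 = 520 kN.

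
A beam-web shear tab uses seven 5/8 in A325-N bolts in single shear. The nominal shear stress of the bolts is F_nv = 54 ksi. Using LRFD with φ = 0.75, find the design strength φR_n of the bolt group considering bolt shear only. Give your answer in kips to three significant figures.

87 kips

A_b = π × 0.625² / 4 = 0.3068 in².
R_n = F_nv · A_b · n · n_s = 54 × 0.3068 × 7 × 1 = 116 kips.
Design strength φR_n = 0.75 × 116 = 87 kips.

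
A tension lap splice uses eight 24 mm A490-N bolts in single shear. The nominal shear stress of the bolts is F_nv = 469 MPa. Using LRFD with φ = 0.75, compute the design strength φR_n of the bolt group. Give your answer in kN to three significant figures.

1270 kN

A_b = π × 24² / 4 = 452.4 mm².
R_n = F_nv · A_b · n · n_s = 469 × 452.4 × 8 × 1 / 1000 = 1697 kN.
Design strength φR_n = 0.75 × 1697 = 1270 kN.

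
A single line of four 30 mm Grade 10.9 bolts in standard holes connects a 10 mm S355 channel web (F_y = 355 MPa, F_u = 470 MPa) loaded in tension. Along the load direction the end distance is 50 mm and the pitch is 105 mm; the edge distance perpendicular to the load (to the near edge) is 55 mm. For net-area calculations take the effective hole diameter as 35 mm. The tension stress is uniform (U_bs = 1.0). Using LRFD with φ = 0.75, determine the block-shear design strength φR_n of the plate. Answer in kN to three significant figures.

645 kN

Shear plane L_v = 50 + 3·105 = 365 mm; A_gv = 365 × 10 = 3650 mm².
A_nv = (365 − 3.5·35) × 10 = 2425 mm².
A_nt = (55 − 0.5·35) × 10 = 375 mm².
0.6 F_u A_nv = 683.9 kN; 0.6 F_y A_gv = 777.5 kN → shear rupture governs the shear term.
R_n = 683.9 + 1.0 × 470 × 375 / 1000 = 860.1 kN.
Design strength φR_n = 0.75 × 860.1 = 645 kN.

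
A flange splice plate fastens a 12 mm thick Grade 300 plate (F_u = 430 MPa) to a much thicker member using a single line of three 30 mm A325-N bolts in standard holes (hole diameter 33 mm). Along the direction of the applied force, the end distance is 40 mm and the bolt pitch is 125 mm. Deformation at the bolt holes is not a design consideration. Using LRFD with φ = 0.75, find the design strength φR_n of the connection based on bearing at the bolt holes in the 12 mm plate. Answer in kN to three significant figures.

Per bolt r_n = 1.5 l_c t F_u ≤ 3.0 d t F_u; upper limit = 3.0 × 30 × 12 × 430 / 1000 = 464.4 kN.
Edge bolt: l_c = 40 − 33/2 = 23.5 mm → 1.5 × 23.5 × 12 × 430 / 1000 = 181.9 → r_n = 181.9 kN.
Interior bolts: l_c = 125 − 33 = 92 mm → 1.5 × 92 × 12 × 430 / 1000 = 712.1 → r_n = 464.4 kN.
R_n = 1 × 181.9 + 2 × 464.4 = 1111 kN.
Design strength φR_n = 0.75 × 1111 = 833 kN.

833 kN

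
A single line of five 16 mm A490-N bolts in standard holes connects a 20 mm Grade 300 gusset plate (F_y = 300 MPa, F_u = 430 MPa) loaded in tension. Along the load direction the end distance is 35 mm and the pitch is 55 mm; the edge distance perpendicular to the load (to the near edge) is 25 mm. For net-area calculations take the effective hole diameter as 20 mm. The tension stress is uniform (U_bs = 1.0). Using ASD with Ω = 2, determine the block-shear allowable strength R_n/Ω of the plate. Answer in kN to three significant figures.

Shear plane L_v = 35 + 4·55 = 255 mm; A_gv = 255 × 20 = 5100 mm².
A_nv = (255 − 4.5·20) × 20 = 3300 mm².
A_nt = (25 − 0.5·20) × 20 = 300 mm².
0.6 F_u A_nv = 851.4 kN; 0.6 F_y A_gv = 918 kN → shear rupture governs the shear term.
R_n = 851.4 + 1.0 × 430 × 300 / 1000 = 980.4 kN.
Allowable strength R_n/Ω = 980.4 / 2 = 490 kN.

490 kN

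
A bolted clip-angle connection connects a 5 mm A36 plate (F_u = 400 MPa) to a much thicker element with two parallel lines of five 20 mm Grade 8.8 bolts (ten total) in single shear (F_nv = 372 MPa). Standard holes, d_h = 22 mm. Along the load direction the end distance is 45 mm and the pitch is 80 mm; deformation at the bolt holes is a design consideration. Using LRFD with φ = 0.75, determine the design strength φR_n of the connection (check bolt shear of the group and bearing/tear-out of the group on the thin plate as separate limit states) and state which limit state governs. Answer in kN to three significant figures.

698 kN (bearing governs)

Bolt shear: A_b = π·20²/4 = 314.2 mm²; R_n = 372 × 314.2 × 10 × 1 / 1000 = 1169 kN → 0.75 × 1169 = 877 kN.
Bearing (1.2 l_c t F_u ≤ 2.4 d t F_u): upper limit = 2.4·20·5·400 / 1000 = 96 kN.
  Edge l_c = 45 − 22/2 = 34 → r_n = 81.6 kN; interior l_c = 80 − 22 = 58 → r_n = 96 kN.
  R_n,bearing = 2·81.6 + 8·96 = 931.2 kN → 0.75 × 931.2 = 698 kN.
Bearing governs: 698 kN.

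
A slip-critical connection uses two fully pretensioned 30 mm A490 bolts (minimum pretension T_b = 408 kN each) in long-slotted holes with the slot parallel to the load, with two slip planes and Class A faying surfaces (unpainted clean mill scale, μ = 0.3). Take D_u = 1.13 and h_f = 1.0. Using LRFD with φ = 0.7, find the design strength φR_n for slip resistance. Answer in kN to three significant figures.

R_n = μ · D_u · h_f · T_b · n_s · n_b = 0.3 × 1.13 × 1.0 × 408 × 2 × 2 = 553.2 kN.
Design strength φR_n = 0.7 × 553.2 = 387 kN.

387 kN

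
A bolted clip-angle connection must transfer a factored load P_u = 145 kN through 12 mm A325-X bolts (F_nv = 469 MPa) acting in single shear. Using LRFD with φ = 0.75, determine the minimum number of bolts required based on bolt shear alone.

4 bolts

A_b = π·12²/4 = 113.1 mm².
Per-bolt design strength φR_n = 0.75 × 469 × 113.1 × 1 / 1000 = 39.78 kN.
n ≥ 145 / 39.78 = 3.645 → use 4 bolts.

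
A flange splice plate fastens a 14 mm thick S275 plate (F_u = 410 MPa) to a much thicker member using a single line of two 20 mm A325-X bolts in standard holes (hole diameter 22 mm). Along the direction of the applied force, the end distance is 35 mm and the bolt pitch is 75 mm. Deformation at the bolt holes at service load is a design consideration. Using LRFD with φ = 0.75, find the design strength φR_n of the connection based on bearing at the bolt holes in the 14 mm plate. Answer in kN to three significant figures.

Per bolt r_n = 1.2 l_c t F_u ≤ 2.4 d t F_u; upper limit = 2.4 × 20 × 14 × 410 / 1000 = 275.5 kN.
Edge bolt: l_c = 35 − 22/2 = 24 mm → 1.2 × 24 × 14 × 410 / 1000 = 165.3 → r_n = 165.3 kN.
Interior bolts: l_c = 75 − 22 = 53 mm → 1.2 × 53 × 14 × 410 / 1000 = 365.1 → r_n = 275.5 kN.
R_n = 1 × 165.3 + 1 × 275.5 = 440.8 kN.
Design strength φR_n = 0.75 × 440.8 = 331 kN.

331 kN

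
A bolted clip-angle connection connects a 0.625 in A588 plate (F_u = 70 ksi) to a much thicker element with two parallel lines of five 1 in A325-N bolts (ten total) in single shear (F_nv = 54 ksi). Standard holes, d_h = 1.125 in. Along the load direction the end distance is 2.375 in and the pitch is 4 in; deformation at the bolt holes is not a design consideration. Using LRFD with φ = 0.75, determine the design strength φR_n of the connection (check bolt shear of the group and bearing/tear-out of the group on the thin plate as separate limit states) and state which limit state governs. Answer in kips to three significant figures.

Bolt shear: A_b = π·1²/4 = 0.7854 in²; R_n = 54 × 0.7854 × 10 × 1 = 424.1 kips → 0.75 × 424.1 = 318 kips.
Bearing (1.5 l_c t F_u ≤ 3.0 d t F_u): upper limit = 3.0·1·0.625·70 = 131.2 kips.
  Edge l_c = 2.375 − 1.125/2 = 1.812 → r_n = 118.9 kips; interior l_c = 4 − 1.125 = 2.875 → r_n = 131.2 kips.
  R_n,bearing = 2·118.9 + 8·131.2 = 1288 kips → 0.75 × 1288 = 966 kips.
Bolt shear governs: 318 kips.

318 kips (bolt shear governs)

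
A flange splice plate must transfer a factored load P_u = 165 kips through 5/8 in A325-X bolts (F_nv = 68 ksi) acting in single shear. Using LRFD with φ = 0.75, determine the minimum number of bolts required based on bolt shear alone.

11 bolts

A_b = π·0.625²/4 = 0.3068 in².
Per-bolt design strength φR_n = 0.75 × 68 × 0.3068 × 1 = 15.65 kips.
n ≥ 165 / 15.65 = 10.55 → use 11 bolts.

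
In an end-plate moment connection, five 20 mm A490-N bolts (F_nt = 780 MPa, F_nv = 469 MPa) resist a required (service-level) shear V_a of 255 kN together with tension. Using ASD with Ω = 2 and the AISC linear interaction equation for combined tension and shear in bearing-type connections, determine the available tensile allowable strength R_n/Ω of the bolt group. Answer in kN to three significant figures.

372 kN

A_b = π·20²/4 = 314.2 mm²; f_rv = 255 × 1000 / (5 × 314.2) = 162.3 MPa.
F'_nt = 1.3 F_nt − (Ω F_nt / F_nv) f_rv = 1.3·780 − (2·780/469)·162.3 = 474 MPa, capped at F_nt → F'_nt = 474 MPa.
R_n = F'_nt · A_b · n = 474 × 314.2 × 5 / 1000 = 744.6 kN.
Allowable strength R_n/Ω = 744.6 / 2 = 372 kN.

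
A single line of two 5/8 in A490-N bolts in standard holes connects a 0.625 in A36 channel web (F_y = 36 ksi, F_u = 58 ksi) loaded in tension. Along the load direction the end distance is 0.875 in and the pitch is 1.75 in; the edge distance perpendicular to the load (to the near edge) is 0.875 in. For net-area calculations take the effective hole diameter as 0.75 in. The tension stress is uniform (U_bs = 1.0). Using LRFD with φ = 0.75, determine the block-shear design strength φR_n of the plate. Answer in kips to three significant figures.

38.1 kips

Shear plane L_v = 0.875 + 1·1.75 = 2.625 in; A_gv = 2.625 × 0.625 = 1.641 in².
A_nv = (2.625 − 1.5·0.75) × 0.625 = 0.9375 in².
A_nt = (0.875 − 0.5·0.75) × 0.625 = 0.3125 in².
0.6 F_u A_nv = 32.62 kips; 0.6 F_y A_gv = 35.44 kips → shear rupture governs the shear term.
R_n = 32.62 + 1.0 × 58 × 0.3125 = 50.75 kips.
Design strength φR_n = 0.75 × 50.75 = 38.1 kips.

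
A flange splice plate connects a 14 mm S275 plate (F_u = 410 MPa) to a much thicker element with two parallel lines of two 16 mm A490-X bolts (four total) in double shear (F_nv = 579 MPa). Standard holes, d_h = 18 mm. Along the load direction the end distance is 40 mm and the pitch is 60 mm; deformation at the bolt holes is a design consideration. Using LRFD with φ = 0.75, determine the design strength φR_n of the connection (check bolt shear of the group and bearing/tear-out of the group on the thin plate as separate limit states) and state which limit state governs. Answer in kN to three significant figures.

Bolt shear: A_b = π·16²/4 = 201.1 mm²; R_n = 579 × 201.1 × 4 × 2 / 1000 = 931.3 kN → 0.75 × 931.3 = 698 kN.
Bearing (1.2 l_c t F_u ≤ 2.4 d t F_u): upper limit = 2.4·16·14·410 / 1000 = 220.4 kN.
  Edge l_c = 40 − 18/2 = 31 → r_n = 213.5 kN; interior l_c = 60 − 18 = 42 → r_n = 220.4 kN.
  R_n,bearing = 2·213.5 + 2·220.4 = 867.9 kN → 0.75 × 867.9 = 651 kN.
Bearing governs: 651 kN.

651 kN (bearing governs)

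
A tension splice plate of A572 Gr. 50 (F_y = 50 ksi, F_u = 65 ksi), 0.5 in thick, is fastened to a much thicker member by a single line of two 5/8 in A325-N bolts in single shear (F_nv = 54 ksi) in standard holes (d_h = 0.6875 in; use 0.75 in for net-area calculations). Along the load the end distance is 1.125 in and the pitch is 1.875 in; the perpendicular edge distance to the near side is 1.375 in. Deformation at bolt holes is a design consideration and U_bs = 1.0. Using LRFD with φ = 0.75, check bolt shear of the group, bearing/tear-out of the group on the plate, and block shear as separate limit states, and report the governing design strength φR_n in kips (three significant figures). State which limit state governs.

Bolt shear: A_b = π·0.625²/4 = 0.3068 in²; R_n = 54 × 0.3068 × 2 × 1 = 33.13 kips → 0.75 × 33.13 = 24.9 kips.
Bearing: edge l_c = 0.7812, r_n = 30.47 kips; interior l_c = 1.188, r_n = 46.31 kips; R_n = 30.47 + 1·46.31 = 76.78 kips → 57.6 kips.
Block shear: A_gv = 1.5, A_nv = 0.9375, A_nt = 0.5 in²; R_n = min(0.6F_uA_nv, 0.6F_yA_gv) + U_bs·F_u·A_nt = 69.06 kips → 51.8 kips.
Bolt shear governs: 24.9 kips.

24.9 kips (bolt shear governs)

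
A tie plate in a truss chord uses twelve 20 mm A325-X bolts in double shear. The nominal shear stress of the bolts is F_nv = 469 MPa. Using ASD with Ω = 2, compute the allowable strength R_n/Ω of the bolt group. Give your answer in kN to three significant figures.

1770 kN

A_b = π × 20² / 4 = 314.2 mm².
R_n = F_nv · A_b · n · n_s = 469 × 314.2 × 12 × 2 / 1000 = 3536 kN.
Allowable strength R_n/Ω = 3536 / 2 = 1770 kN.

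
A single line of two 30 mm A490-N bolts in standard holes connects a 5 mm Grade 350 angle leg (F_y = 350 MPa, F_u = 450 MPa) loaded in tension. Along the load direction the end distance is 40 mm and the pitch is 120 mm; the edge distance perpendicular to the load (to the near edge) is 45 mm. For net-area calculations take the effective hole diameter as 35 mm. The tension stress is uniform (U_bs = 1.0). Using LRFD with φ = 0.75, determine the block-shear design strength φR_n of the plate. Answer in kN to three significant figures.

155 kN

Shear plane L_v = 40 + 1·120 = 160 mm; A_gv = 160 × 5 = 800 mm².
A_nv = (160 − 1.5·35) × 5 = 537.5 mm².
A_nt = (45 − 0.5·35) × 5 = 137.5 mm².
0.6 F_u A_nv = 145.1 kN; 0.6 F_y A_gv = 168 kN → shear rupture governs the shear term.
R_n = 145.1 + 1.0 × 450 × 137.5 / 1000 = 207 kN.
Design strength φR_n = 0.75 × 207 = 155 kN.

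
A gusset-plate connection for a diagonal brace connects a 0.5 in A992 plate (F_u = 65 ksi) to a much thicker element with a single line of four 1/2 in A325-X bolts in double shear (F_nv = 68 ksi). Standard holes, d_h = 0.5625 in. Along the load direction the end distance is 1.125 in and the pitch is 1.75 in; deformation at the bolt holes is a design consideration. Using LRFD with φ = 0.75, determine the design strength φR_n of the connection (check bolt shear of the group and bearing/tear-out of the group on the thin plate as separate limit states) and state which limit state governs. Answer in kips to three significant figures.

Bolt shear: A_b = π·0.5²/4 = 0.1963 in²; R_n = 68 × 0.1963 × 4 × 2 = 106.8 kips → 0.75 × 106.8 = 80.1 kips.
Bearing (1.2 l_c t F_u ≤ 2.4 d t F_u): upper limit = 2.4·0.5·0.5·65 = 39 kips.
  Edge l_c = 1.125 − 0.5625/2 = 0.8438 → r_n = 32.91 kips; interior l_c = 1.75 − 0.5625 = 1.188 → r_n = 39 kips.
  R_n,bearing = 1·32.91 + 3·39 = 149.9 kips → 0.75 × 149.9 = 112 kips.
Bolt shear governs: 80.1 kips.

80.1 kips (bolt shear governs)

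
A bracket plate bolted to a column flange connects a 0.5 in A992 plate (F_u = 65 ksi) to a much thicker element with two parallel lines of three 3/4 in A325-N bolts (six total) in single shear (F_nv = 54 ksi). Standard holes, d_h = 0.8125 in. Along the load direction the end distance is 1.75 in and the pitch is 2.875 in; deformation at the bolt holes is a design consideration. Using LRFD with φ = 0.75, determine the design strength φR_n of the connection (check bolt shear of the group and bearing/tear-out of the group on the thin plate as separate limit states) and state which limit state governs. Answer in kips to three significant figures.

Bolt shear: A_b = π·0.75²/4 = 0.4418 in²; R_n = 54 × 0.4418 × 6 × 1 = 143.1 kips → 0.75 × 143.1 = 107 kips.
Bearing (1.2 l_c t F_u ≤ 2.4 d t F_u): upper limit = 2.4·0.75·0.5·65 = 58.5 kips.
  Edge l_c = 1.75 − 0.8125/2 = 1.344 → r_n = 52.41 kips; interior l_c = 2.875 − 0.8125 = 2.062 → r_n = 58.5 kips.
  R_n,bearing = 2·52.41 + 4·58.5 = 338.8 kips → 0.75 × 338.8 = 254 kips.
Bolt shear governs: 107 kips.

107 kips (bolt shear governs)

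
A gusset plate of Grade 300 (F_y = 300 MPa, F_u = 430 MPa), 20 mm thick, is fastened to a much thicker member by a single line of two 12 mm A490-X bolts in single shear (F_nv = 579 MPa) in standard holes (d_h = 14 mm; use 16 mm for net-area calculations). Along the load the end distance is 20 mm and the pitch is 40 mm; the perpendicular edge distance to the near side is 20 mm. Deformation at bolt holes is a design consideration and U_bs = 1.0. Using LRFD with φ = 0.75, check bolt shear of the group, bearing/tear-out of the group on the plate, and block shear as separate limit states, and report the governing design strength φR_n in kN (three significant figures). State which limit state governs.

Bolt shear: A_b = π·12²/4 = 113.1 mm²; R_n = 579 × 113.1 × 2 × 1 / 1000 = 131 kN → 0.75 × 131 = 98.2 kN.
Bearing: edge l_c = 13, r_n = 134.2 kN; interior l_c = 26, r_n = 247.7 kN; R_n = 134.2 + 1·247.7 = 381.8 kN → 286 kN.
Block shear: A_gv = 1200, A_nv = 720, A_nt = 240 mm²; R_n = min(0.6F_uA_nv, 0.6F_yA_gv) + U_bs·F_u·A_nt = 289 kN → 217 kN.
Bolt shear governs: 98.2 kN.

98.2 kN (bolt shear governs)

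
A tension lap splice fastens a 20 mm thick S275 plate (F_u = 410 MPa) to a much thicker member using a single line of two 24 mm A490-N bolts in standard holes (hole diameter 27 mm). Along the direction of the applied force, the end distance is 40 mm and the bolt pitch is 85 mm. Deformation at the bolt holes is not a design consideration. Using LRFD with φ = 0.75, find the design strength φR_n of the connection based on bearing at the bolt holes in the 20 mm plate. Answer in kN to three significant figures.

687 kN

Per bolt r_n = 1.5 l_c t F_u ≤ 3.0 d t F_u; upper limit = 3.0 × 24 × 20 × 410 / 1000 = 590.4 kN.
Edge bolt: l_c = 40 − 27/2 = 26.5 mm → 1.5 × 26.5 × 20 × 410 / 1000 = 325.9 → r_n = 325.9 kN.
Interior bolts: l_c = 85 − 27 = 58 mm → 1.5 × 58 × 20 × 410 / 1000 = 713.4 → r_n = 590.4 kN.
R_n = 1 × 325.9 + 1 × 590.4 = 916.3 kN.
Design strength φR_n = 0.75 × 916.3 = 687 kN.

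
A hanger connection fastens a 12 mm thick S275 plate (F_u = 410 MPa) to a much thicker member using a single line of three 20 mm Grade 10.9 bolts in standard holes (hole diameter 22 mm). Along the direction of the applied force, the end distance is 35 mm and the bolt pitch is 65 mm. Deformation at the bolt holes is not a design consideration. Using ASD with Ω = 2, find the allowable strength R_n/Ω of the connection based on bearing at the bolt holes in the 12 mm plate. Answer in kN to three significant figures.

384 kN

Per bolt r_n = 1.5 l_c t F_u ≤ 3.0 d t F_u; upper limit = 3.0 × 20 × 12 × 410 / 1000 = 295.2 kN.
Edge bolt: l_c = 35 − 22/2 = 24 mm → 1.5 × 24 × 12 × 410 / 1000 = 177.1 → r_n = 177.1 kN.
Interior bolts: l_c = 65 − 22 = 43 mm → 1.5 × 43 × 12 × 410 / 1000 = 317.3 → r_n = 295.2 kN.
R_n = 1 × 177.1 + 2 × 295.2 = 767.5 kN.
Allowable strength R_n/Ω = 767.5 / 2 = 384 kN.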